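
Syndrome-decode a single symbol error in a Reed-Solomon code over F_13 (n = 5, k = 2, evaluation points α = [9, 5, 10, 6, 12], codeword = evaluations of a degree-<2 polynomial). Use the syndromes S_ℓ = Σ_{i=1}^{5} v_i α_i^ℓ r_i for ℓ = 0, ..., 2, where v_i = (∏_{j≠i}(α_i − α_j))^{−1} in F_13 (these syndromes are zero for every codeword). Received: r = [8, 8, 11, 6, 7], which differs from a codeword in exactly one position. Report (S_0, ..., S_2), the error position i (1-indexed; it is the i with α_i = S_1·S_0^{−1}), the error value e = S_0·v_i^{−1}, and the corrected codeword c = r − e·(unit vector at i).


S = (6, 2, 5), error at position 1, error magnitude e = 8, c = [0, 8, 11, 6, 7].

Step 1: column multipliers v_i = (∏_{j≠i}(α_i − α_j))^{−1} mod 13.
  i = 1 (α = 9): (9−5)(9−10)(9−6)(9−12) = 4·(−1)·3·(−3) = 36 ≡ 10, so v_1 = 10^{−1} = 4 (mod 13).
  i = 2 (α = 5): (5−9)(5−10)(5−6)(5−12) = (−4)·(−5)·(−1)·(−7) = 140 ≡ 10, so v_2 = 10^{−1} = 4 (mod 13).
  i = 3 (α = 10): (10−9)(10−5)(10−6)(10−12) = 1·5·4·(−2) = −40 ≡ 12, so v_3 = 12^{−1} = 12 (mod 13).
  i = 4 (α = 6): (6−9)(6−5)(6−10)(6−12) = (−3)·1·(−4)·(−6) = −72 ≡ 6, so v_4 = 6^{−1} = 11 (mod 13).
  i = 5 (α = 12): (12−9)(12−5)(12−10)(12−6) = 3·7·2·6 = 252 ≡ 5, so v_5 = 5^{−1} = 8 (mod 13).
  v = [4, 4, 12, 11, 8].
Step 2: syndromes of r = [8, 8, 11, 6, 7] (all sums mod 13).
  S_0 = Σ v_i r_i = 4·8 + 4·8 + 12·11 + 11·6 + 8·7 = 318 ≡ 6.
  S_1 = Σ v_i α_i r_i = 4·9·8 + 4·5·8 + 12·10·11 + 11·6·6 + 8·12·7 = 2836 ≡ 2.
  α_i^2 mod 13 = [3, 12, 9, 10, 1].
  S_2 = Σ v_i α_i^2 r_i = 4·3·8 + 4·12·8 + 12·9·11 + 11·10·6 + 8·1·7 = 2384 ≡ 5.
  S = (6, 2, 5) ≠ 0, so r is not a codeword (an error is present).
Step 3: locate the error. For a single error e at position i, S_ℓ = v_i·e·α_i^ℓ, so α_err = S_1/S_0.
  S_0^{−1} = 6^{−1} = 11 (mod 13), so α_err = 2·11 = 22 ≡ 9 = α_1. Error position i = 1.
  Consistency check: S_2/S_1 = 5·7 = 35 ≡ 9 = α_err ✓ (single-error assumption holds).
Step 4: error magnitude e = S_0/v_1 = S_0·∏_{j≠1}(α_1 − α_j) = 6·10 = 60 ≡ 8 (mod 13).
Step 5: correct position 1: c_1 = r_1 − e = 8 − 8 ≡ 0 (mod 13). Hence c = [0, 8, 11, 6, 7].
  Check: interpolating c through the α_i gives m(x) = 5 + 11·x (degree < 2) with m(α_i) = c_i for every i, so c is indeed a codeword.


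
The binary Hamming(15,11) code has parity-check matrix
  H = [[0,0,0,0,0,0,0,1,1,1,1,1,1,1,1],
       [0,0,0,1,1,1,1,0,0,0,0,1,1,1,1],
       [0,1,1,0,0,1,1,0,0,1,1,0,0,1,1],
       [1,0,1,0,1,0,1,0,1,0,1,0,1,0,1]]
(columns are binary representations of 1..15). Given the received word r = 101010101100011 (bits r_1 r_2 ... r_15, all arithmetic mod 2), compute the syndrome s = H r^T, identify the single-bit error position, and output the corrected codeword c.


s = (0, 0, 1, 0)^T, error position = 2, corrected codeword c = 111010101100011

Compute s = H r^T mod 2 one row at a time:
  s_1 = 0 + 1 + 1 + 0 + 0 + 0 + 1 + 1 = 4 ≡ 0 (mod 2).
  s_2 = 0 + 1 + 0 + 1 + 0 + 0 + 1 + 1 = 4 ≡ 0 (mod 2).
  s_3 = 0 + 1 + 0 + 1 + 1 + 0 + 1 + 1 = 5 ≡ 1 (mod 2).
  s_4 = 1 + 1 + 1 + 1 + 1 + 0 + 0 + 1 = 6 ≡ 0 (mod 2).
s = (0, 0, 1, 0)^T — this equals column 2 of H (binary 0010), so error is at position 2.
Correct: flip bit 2 of r = 101010101100011 to get c = 111010101100011.


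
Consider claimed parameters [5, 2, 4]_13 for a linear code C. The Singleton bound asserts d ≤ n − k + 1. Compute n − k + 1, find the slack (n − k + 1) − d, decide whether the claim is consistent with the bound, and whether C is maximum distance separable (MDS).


Singleton RHS = n − k + 1 = 4, slack = 0, bound satisfied, MDS.

Singleton bound: d ≤ n − k + 1.
Here n = 5, k = 2, so n − k + 1 = 4.
Given d = 4, check d ≤ 4: YES.
Slack = (n − k + 1) − d = 0.
The code is MDS (slack = 0).
Description: the claimed parameters are [5, 2, 4]_13; such a code would be MDS (meets Singleton bound).


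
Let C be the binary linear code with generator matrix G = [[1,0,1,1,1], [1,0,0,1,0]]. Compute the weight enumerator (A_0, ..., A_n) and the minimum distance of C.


Weight distribution: A_0 = 1, A_2 = 2, A_4 = 1. Minimum distance d = 2.

Enumerate all 2^2 = 4 messages m ∈ F_2^2.
For each, compute codeword c = mG in F_2^5, then tally its weight.
  m = 00 → c = 00000, weight = 0.
  m = 10 → c = 10111, weight = 4.
  m = 01 → c = 10010, weight = 2.
  m = 11 → c = 00101, weight = 2.
Tally weights:
  weight 0: 1 codewords.
  weight 2: 2 codewords.
  weight 4: 1 codewords.
Minimum distance d = smallest w > 0 with A_w > 0 = 2.
Sanity: Σ A_w = 4 = 2^2 = 4 ✓.


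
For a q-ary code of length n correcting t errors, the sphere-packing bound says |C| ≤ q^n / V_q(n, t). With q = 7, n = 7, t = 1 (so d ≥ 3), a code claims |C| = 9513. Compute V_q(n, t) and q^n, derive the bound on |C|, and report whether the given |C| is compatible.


V_q(n, t) = 43, q^n = 823543, Hamming bound = 19152, |C| = 9513 ≤ bound (satisfied).

Step 1: Compute V_q(n, t) = Σ_{j=0}^1 C(n, j) (q−1)^j.
  j = 0: C(7,0)·(6)^0 = 1·1 = 1.
  j = 1: C(7,1)·(6)^1 = 7·6 = 42.
  V_q(n, t) = 1 + 42 = 43.
Step 2: q^n = 7^7 = 823543.
Step 3: Hamming bound ⌊q^n / V_q(n,t)⌋ = ⌊823543/43⌋ = 19152.
Step 4: Compare |C| = 9513 to 19152: satisfied.
The claimed |C| lies below the Hamming bound.


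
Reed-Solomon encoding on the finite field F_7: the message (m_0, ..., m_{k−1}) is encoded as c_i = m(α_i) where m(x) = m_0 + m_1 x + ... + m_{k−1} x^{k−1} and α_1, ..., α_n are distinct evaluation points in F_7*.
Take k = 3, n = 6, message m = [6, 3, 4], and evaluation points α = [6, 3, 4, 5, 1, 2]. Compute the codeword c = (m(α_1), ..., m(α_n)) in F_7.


c = [0, 2, 5, 2, 6, 0]

Message polynomial: m(x) = 6 + 3·x + 4·x^2 (mod 7).
For each evaluation point α_i, compute m(α_i) mod 7:
  α_1 = 6: Horner steps 4 → 6 → 0, so m(6) = 0.
  α_2 = 3: Horner steps 4 → 1 → 2, so m(3) = 2.
  α_3 = 4: Horner steps 4 → 5 → 5, so m(4) = 5.
  α_4 = 5: Horner steps 4 → 2 → 2, so m(5) = 2.
  α_5 = 1: Horner steps 4 → 0 → 6, so m(1) = 6.
  α_6 = 2: Horner steps 4 → 4 → 0, so m(2) = 0.
Codeword c = [0, 2, 5, 2, 6, 0] ∈ F_7^6.


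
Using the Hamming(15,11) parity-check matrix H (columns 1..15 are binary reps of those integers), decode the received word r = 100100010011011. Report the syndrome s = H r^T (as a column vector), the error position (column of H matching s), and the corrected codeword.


s = (1, 0, 1, 1)^T, error position = 11, corrected codeword c = 100100010001011

Compute s = H r^T mod 2 one row at a time:
  s_1 = 1 + 0 + 0 + 1 + 1 + 0 + 1 + 1 = 5 ≡ 1 (mod 2).
  s_2 = 1 + 0 + 0 + 0 + 1 + 0 + 1 + 1 = 4 ≡ 0 (mod 2).
  s_3 = 0 + 0 + 0 + 0 + 0 + 1 + 1 + 1 = 3 ≡ 1 (mod 2).
  s_4 = 1 + 0 + 0 + 0 + 0 + 1 + 0 + 1 = 3 ≡ 1 (mod 2).
s = (1, 0, 1, 1)^T — this equals column 11 of H (binary 1011), so error is at position 11.
Correct: flip bit 11 of r = 100100010011011 to get c = 100100010001011.


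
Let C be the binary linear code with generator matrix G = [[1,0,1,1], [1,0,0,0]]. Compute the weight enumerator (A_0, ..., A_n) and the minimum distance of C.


Weight distribution: A_0 = 1, A_1 = 1, A_2 = 1, A_3 = 1. Minimum distance d = 1.

Enumerate all 2^2 = 4 messages m ∈ F_2^2.
For each, compute codeword c = mG in F_2^4, then tally its weight.
  m = 00 → c = 0000, weight = 0.
  m = 10 → c = 1011, weight = 3.
  m = 01 → c = 1000, weight = 1.
  m = 11 → c = 0011, weight = 2.
Tally weights:
  weight 0: 1 codewords.
  weight 1: 1 codewords.
  weight 2: 1 codewords.
  weight 3: 1 codewords.
Minimum distance d = smallest w > 0 with A_w > 0 = 1.
Sanity: Σ A_w = 4 = 2^2 = 4 ✓.


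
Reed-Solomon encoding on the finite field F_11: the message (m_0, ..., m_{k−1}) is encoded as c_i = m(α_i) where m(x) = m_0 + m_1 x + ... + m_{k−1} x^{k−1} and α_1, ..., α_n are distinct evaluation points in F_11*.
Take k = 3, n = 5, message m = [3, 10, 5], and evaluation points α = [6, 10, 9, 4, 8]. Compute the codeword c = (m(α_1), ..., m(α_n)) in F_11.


c = [1, 9, 3, 2, 7]

Message polynomial: m(x) = 3 + 10·x + 5·x^2 (mod 11).
For each evaluation point α_i, compute m(α_i) mod 11:
  α_1 = 6: Horner steps 5 → 7 → 1, so m(6) = 1.
  α_2 = 10: Horner steps 5 → 5 → 9, so m(10) = 9.
  α_3 = 9: Horner steps 5 → 0 → 3, so m(9) = 3.
  α_4 = 4: Horner steps 5 → 8 → 2, so m(4) = 2.
  α_5 = 8: Horner steps 5 → 6 → 7, so m(8) = 7.
Codeword c = [1, 9, 3, 2, 7] ∈ F_11^5.


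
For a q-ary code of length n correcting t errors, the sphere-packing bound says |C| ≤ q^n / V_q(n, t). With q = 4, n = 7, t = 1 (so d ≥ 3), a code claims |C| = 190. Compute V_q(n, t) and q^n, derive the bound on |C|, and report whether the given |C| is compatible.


V_q(n, t) = 22, q^n = 16384, Hamming bound = 744, |C| = 190 ≤ bound (satisfied).

Step 1: Compute V_q(n, t) = Σ_{j=0}^1 C(n, j) (q−1)^j.
  j = 0: C(7,0)·(3)^0 = 1·1 = 1.
  j = 1: C(7,1)·(3)^1 = 7·3 = 21.
  V_q(n, t) = 1 + 21 = 22.
Step 2: q^n = 4^7 = 16384.
Step 3: Hamming bound ⌊q^n / V_q(n,t)⌋ = ⌊16384/22⌋ = 744.
Step 4: Compare |C| = 190 to 744: satisfied.
The claimed |C| lies below the Hamming bound.


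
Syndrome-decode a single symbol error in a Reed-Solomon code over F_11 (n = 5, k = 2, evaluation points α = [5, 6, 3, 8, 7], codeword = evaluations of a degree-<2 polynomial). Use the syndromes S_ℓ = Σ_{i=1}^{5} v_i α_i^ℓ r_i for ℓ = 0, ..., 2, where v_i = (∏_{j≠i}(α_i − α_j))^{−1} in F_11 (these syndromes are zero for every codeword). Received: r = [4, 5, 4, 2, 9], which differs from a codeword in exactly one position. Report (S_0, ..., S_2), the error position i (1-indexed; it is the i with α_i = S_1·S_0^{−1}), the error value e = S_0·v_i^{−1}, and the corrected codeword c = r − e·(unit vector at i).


S = (8, 7, 2), error at position 1, error magnitude e = 3, c = [1, 5, 4, 2, 9].

Step 1: column multipliers v_i = (∏_{j≠i}(α_i − α_j))^{−1} mod 11.
  i = 1 (α = 5): (5−6)(5−3)(5−8)(5−7) = (−1)·2·(−3)·(−2) = −12 ≡ 10, so v_1 = 10^{−1} = 10 (mod 11).
  i = 2 (α = 6): (6−5)(6−3)(6−8)(6−7) = 1·3·(−2)·(−1) = 6 ≡ 6, so v_2 = 6^{−1} = 2 (mod 11).
  i = 3 (α = 3): (3−5)(3−6)(3−8)(3−7) = (−2)·(−3)·(−5)·(−4) = 120 ≡ 10, so v_3 = 10^{−1} = 10 (mod 11).
  i = 4 (α = 8): (8−5)(8−6)(8−3)(8−7) = 3·2·5·1 = 30 ≡ 8, so v_4 = 8^{−1} = 7 (mod 11).
  i = 5 (α = 7): (7−5)(7−6)(7−3)(7−8) = 2·1·4·(−1) = −8 ≡ 3, so v_5 = 3^{−1} = 4 (mod 11).
  v = [10, 2, 10, 7, 4].
Step 2: syndromes of r = [4, 5, 4, 2, 9] (all sums mod 11).
  S_0 = Σ v_i r_i = 10·4 + 2·5 + 10·4 + 7·2 + 4·9 = 140 ≡ 8.
  S_1 = Σ v_i α_i r_i = 10·5·4 + 2·6·5 + 10·3·4 + 7·8·2 + 4·7·9 = 744 ≡ 7.
  α_i^2 mod 11 = [3, 3, 9, 9, 5].
  S_2 = Σ v_i α_i^2 r_i = 10·3·4 + 2·3·5 + 10·9·4 + 7·9·2 + 4·5·9 = 816 ≡ 2.
  S = (8, 7, 2) ≠ 0, so r is not a codeword (an error is present).
Step 3: locate the error. For a single error e at position i, S_ℓ = v_i·e·α_i^ℓ, so α_err = S_1/S_0.
  S_0^{−1} = 8^{−1} = 7 (mod 11), so α_err = 7·7 = 49 ≡ 5 = α_1. Error position i = 1.
  Consistency check: S_2/S_1 = 2·8 = 16 ≡ 5 = α_err ✓ (single-error assumption holds).
Step 4: error magnitude e = S_0/v_1 = S_0·∏_{j≠1}(α_1 − α_j) = 8·10 = 80 ≡ 3 (mod 11).
Step 5: correct position 1: c_1 = r_1 − e = 4 − 3 ≡ 1 (mod 11). Hence c = [1, 5, 4, 2, 9].
  Check: interpolating c through the α_i gives m(x) = 3 + 4·x (degree < 2) with m(α_i) = c_i for every i, so c is indeed a codeword.


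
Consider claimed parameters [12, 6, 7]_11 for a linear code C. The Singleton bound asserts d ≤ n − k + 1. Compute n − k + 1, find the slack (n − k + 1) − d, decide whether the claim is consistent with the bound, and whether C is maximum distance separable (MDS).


Singleton RHS = n − k + 1 = 7, slack = 0, bound satisfied, MDS.

Singleton bound: d ≤ n − k + 1.
Here n = 12, k = 6, so n − k + 1 = 7.
Given d = 7, check d ≤ 7: YES.
Slack = (n − k + 1) − d = 0.
The code is MDS (slack = 0).
Description: the claimed parameters are [12, 6, 7]_11; such a code would be MDS (meets Singleton bound).


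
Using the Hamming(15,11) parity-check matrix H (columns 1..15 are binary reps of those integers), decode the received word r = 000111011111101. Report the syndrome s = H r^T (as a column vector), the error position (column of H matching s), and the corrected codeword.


s = (1, 0, 0, 1)^T, error position = 9, corrected codeword c = 000111010111101

Compute s = H r^T mod 2 one row at a time:
  s_1 = 1 + 1 + 1 + 1 + 1 + 1 + 0 + 1 = 7 ≡ 1 (mod 2).
  s_2 = 1 + 1 + 1 + 0 + 1 + 1 + 0 + 1 = 6 ≡ 0 (mod 2).
  s_3 = 0 + 0 + 1 + 0 + 1 + 1 + 0 + 1 = 4 ≡ 0 (mod 2).
  s_4 = 0 + 0 + 1 + 0 + 1 + 1 + 1 + 1 = 5 ≡ 1 (mod 2).
s = (1, 0, 0, 1)^T — this equals column 9 of H (binary 1001), so error is at position 9.
Correct: flip bit 9 of r = 000111011111101 to get c = 000111010111101.


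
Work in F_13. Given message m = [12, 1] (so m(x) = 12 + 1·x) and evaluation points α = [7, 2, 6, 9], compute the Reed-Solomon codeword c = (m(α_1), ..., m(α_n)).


c = [6, 1, 5, 8]

Message polynomial: m(x) = 12 + 1·x (mod 13).
For each evaluation point α_i, compute m(α_i) mod 13:
  α_1 = 7: Horner steps 1 → 6, so m(7) = 6.
  α_2 = 2: Horner steps 1 → 1, so m(2) = 1.
  α_3 = 6: Horner steps 1 → 5, so m(6) = 5.
  α_4 = 9: Horner steps 1 → 8, so m(9) = 8.
Codeword c = [6, 1, 5, 8] ∈ F_13^4.


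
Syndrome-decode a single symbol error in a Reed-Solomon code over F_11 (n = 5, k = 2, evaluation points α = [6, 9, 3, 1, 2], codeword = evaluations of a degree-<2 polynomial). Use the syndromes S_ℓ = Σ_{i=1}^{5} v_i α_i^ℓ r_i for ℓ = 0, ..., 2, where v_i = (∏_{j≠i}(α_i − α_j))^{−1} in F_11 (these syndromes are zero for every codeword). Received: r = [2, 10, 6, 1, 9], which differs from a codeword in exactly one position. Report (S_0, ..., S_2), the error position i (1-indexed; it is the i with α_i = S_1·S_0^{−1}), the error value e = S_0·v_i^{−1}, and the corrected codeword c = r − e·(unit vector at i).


S = (7, 9, 10), error at position 1, error magnitude e = 5, c = [8, 10, 6, 1, 9].

Step 1: column multipliers v_i = (∏_{j≠i}(α_i − α_j))^{−1} mod 11.
  i = 1 (α = 6): (6−9)(6−3)(6−1)(6−2) = (−3)·3·5·4 = −180 ≡ 7, so v_1 = 7^{−1} = 8 (mod 11).
  i = 2 (α = 9): (9−6)(9−3)(9−1)(9−2) = 3·6·8·7 = 1008 ≡ 7, so v_2 = 7^{−1} = 8 (mod 11).
  i = 3 (α = 3): (3−6)(3−9)(3−1)(3−2) = (−3)·(−6)·2·1 = 36 ≡ 3, so v_3 = 3^{−1} = 4 (mod 11).
  i = 4 (α = 1): (1−6)(1−9)(1−3)(1−2) = (−5)·(−8)·(−2)·(−1) = 80 ≡ 3, so v_4 = 3^{−1} = 4 (mod 11).
  i = 5 (α = 2): (2−6)(2−9)(2−3)(2−1) = (−4)·(−7)·(−1)·1 = −28 ≡ 5, so v_5 = 5^{−1} = 9 (mod 11).
  v = [8, 8, 4, 4, 9].
Step 2: syndromes of r = [2, 10, 6, 1, 9] (all sums mod 11).
  S_0 = Σ v_i r_i = 8·2 + 8·10 + 4·6 + 4·1 + 9·9 = 205 ≡ 7.
  S_1 = Σ v_i α_i r_i = 8·6·2 + 8·9·10 + 4·3·6 + 4·1·1 + 9·2·9 = 1054 ≡ 9.
  α_i^2 mod 11 = [3, 4, 9, 1, 4].
  S_2 = Σ v_i α_i^2 r_i = 8·3·2 + 8·4·10 + 4·9·6 + 4·1·1 + 9·4·9 = 912 ≡ 10.
  S = (7, 9, 10) ≠ 0, so r is not a codeword (an error is present).
Step 3: locate the error. For a single error e at position i, S_ℓ = v_i·e·α_i^ℓ, so α_err = S_1/S_0.
  S_0^{−1} = 7^{−1} = 8 (mod 11), so α_err = 9·8 = 72 ≡ 6 = α_1. Error position i = 1.
  Consistency check: S_2/S_1 = 10·5 = 50 ≡ 6 = α_err ✓ (single-error assumption holds).
Step 4: error magnitude e = S_0/v_1 = S_0·∏_{j≠1}(α_1 − α_j) = 7·7 = 49 ≡ 5 (mod 11).
Step 5: correct position 1: c_1 = r_1 − e = 2 − 5 ≡ 8 (mod 11). Hence c = [8, 10, 6, 1, 9].
  Check: interpolating c through the α_i gives m(x) = 4 + 8·x (degree < 2) with m(α_i) = c_i for every i, so c is indeed a codeword.


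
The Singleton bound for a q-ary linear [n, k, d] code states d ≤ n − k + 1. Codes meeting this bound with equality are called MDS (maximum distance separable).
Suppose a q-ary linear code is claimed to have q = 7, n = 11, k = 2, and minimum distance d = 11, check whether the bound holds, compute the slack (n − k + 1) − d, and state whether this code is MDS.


Singleton RHS = n − k + 1 = 10, slack = -1, bound violated (no such code; not MDS).

Singleton bound: d ≤ n − k + 1.
Here n = 11, k = 2, so n − k + 1 = 10.
Given d = 11, check d ≤ 10: NO.
Slack = (n − k + 1) − d = -1.
The slack is negative: d = 11 exceeds n − k + 1 = 10 by 1, so the Singleton bound is violated and no linear [11, 2, 11]_7 code can exist. In particular it is not MDS (MDS requires d = n − k + 1 exactly).
Description: the claimed parameters are [11, 2, 11]_7; such a code would be impossible (violates the Singleton bound).


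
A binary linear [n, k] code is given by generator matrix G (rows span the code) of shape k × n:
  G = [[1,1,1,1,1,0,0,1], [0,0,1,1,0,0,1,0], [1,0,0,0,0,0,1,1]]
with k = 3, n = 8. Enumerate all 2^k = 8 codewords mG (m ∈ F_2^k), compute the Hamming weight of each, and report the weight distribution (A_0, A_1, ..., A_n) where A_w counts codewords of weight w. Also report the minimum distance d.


Weight distribution: A_0 = 1, A_2 = 1, A_3 = 2, A_4 = 1, A_5 = 2, A_6 = 1. Minimum distance d = 2.

Enumerate all 2^3 = 8 messages m ∈ F_2^3.
For each, compute codeword c = mG in F_2^8, then tally its weight.
  m = 000 → c = 00000000, weight = 0.
  m = 100 → c = 11111001, weight = 6.
  m = 010 → c = 00110010, weight = 3.
  m = 110 → c = 11001011, weight = 5.
  m = 001 → c = 10000011, weight = 3.
  m = 101 → c = 01111010, weight = 5.
  m = 011 → c = 10110001, weight = 4.
  m = 111 → c = 01001000, weight = 2.
Tally weights:
  weight 0: 1 codewords.
  weight 2: 1 codewords.
  weight 3: 2 codewords.
  weight 4: 1 codewords.
  weight 5: 2 codewords.
  weight 6: 1 codewords.
Minimum distance d = smallest w > 0 with A_w > 0 = 2.
Sanity: Σ A_w = 8 = 2^3 = 8 ✓.


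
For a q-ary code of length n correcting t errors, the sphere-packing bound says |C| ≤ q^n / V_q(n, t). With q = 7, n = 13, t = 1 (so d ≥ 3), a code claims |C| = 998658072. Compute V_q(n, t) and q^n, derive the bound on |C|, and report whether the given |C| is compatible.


V_q(n, t) = 79, q^n = 96889010407, Hamming bound = 1226443169, |C| = 998658072 ≤ bound (satisfied).

Step 1: Compute V_q(n, t) = Σ_{j=0}^1 C(n, j) (q−1)^j.
  j = 0: C(13,0)·(6)^0 = 1·1 = 1.
  j = 1: C(13,1)·(6)^1 = 13·6 = 78.
  V_q(n, t) = 1 + 78 = 79.
Step 2: q^n = 7^13 = 96889010407.
Step 3: Hamming bound ⌊q^n / V_q(n,t)⌋ = ⌊96889010407/79⌋ = 1226443169.
Step 4: Compare |C| = 998658072 to 1226443169: satisfied.
The claimed |C| lies below the Hamming bound.


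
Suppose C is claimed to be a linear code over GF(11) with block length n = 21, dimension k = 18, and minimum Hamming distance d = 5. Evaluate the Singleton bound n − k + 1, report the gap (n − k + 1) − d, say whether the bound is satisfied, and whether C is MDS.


Singleton RHS = n − k + 1 = 4, slack = -1, bound violated (no such code; not MDS).

Singleton bound: d ≤ n − k + 1.
Here n = 21, k = 18, so n − k + 1 = 4.
Given d = 5, check d ≤ 4: NO.
Slack = (n − k + 1) − d = -1.
The slack is negative: d = 5 exceeds n − k + 1 = 4 by 1, so the Singleton bound is violated and no linear [21, 18, 5]_11 code can exist. In particular it is not MDS (MDS requires d = n − k + 1 exactly).
Description: the claimed parameters are [21, 18, 5]_11; such a code would be impossible (violates the Singleton bound).


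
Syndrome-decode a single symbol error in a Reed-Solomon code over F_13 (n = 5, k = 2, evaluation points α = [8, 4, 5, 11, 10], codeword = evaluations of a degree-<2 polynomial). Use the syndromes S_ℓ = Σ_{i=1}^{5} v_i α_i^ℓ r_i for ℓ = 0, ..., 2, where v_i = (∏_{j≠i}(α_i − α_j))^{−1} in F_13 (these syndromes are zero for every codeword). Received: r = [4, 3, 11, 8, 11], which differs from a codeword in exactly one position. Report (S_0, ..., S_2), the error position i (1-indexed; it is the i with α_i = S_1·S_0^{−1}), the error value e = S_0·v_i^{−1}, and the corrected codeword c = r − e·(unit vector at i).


S = (11, 3, 2), error at position 3, error magnitude e = 11, c = [4, 3, 0, 8, 11].

Step 1: column multipliers v_i = (∏_{j≠i}(α_i − α_j))^{−1} mod 13.
  i = 1 (α = 8): (8−4)(8−5)(8−11)(8−10) = 4·3·(−3)·(−2) = 72 ≡ 7, so v_1 = 7^{−1} = 2 (mod 13).
  i = 2 (α = 4): (4−8)(4−5)(4−11)(4−10) = (−4)·(−1)·(−7)·(−6) = 168 ≡ 12, so v_2 = 12^{−1} = 12 (mod 13).
  i = 3 (α = 5): (5−8)(5−4)(5−11)(5−10) = (−3)·1·(−6)·(−5) = −90 ≡ 1, so v_3 = 1^{−1} = 1 (mod 13).
  i = 4 (α = 11): (11−8)(11−4)(11−5)(11−10) = 3·7·6·1 = 126 ≡ 9, so v_4 = 9^{−1} = 3 (mod 13).
  i = 5 (α = 10): (10−8)(10−4)(10−5)(10−11) = 2·6·5·(−1) = −60 ≡ 5, so v_5 = 5^{−1} = 8 (mod 13).
  v = [2, 12, 1, 3, 8].
Step 2: syndromes of r = [4, 3, 11, 8, 11] (all sums mod 13).
  S_0 = Σ v_i r_i = 2·4 + 12·3 + 1·11 + 3·8 + 8·11 = 167 ≡ 11.
  S_1 = Σ v_i α_i r_i = 2·8·4 + 12·4·3 + 1·5·11 + 3·11·8 + 8·10·11 = 1407 ≡ 3.
  α_i^2 mod 13 = [12, 3, 12, 4, 9].
  S_2 = Σ v_i α_i^2 r_i = 2·12·4 + 12·3·3 + 1·12·11 + 3·4·8 + 8·9·11 = 1224 ≡ 2.
  S = (11, 3, 2) ≠ 0, so r is not a codeword (an error is present).
Step 3: locate the error. For a single error e at position i, S_ℓ = v_i·e·α_i^ℓ, so α_err = S_1/S_0.
  S_0^{−1} = 11^{−1} = 6 (mod 13), so α_err = 3·6 = 18 ≡ 5 = α_3. Error position i = 3.
  Consistency check: S_2/S_1 = 2·9 = 18 ≡ 5 = α_err ✓ (single-error assumption holds).
Step 4: error magnitude e = S_0/v_3 = S_0·∏_{j≠3}(α_3 − α_j) = 11·1 = 11 ≡ 11 (mod 13).
Step 5: correct position 3: c_3 = r_3 − e = 11 − 11 ≡ 0 (mod 13). Hence c = [4, 3, 0, 8, 11].
  Check: interpolating c through the α_i gives m(x) = 2 + 10·x (degree < 2) with m(α_i) = c_i for every i, so c is indeed a codeword.


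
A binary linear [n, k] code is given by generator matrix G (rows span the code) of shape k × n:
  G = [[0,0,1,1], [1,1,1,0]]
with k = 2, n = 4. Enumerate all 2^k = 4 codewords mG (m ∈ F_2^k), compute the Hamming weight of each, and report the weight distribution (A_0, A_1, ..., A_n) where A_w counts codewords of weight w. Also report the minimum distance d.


Weight distribution: A_0 = 1, A_2 = 1, A_3 = 2. Minimum distance d = 2.

Enumerate all 2^2 = 4 messages m ∈ F_2^2.
For each, compute codeword c = mG in F_2^4, then tally its weight.
  m = 00 → c = 0000, weight = 0.
  m = 10 → c = 0011, weight = 2.
  m = 01 → c = 1110, weight = 3.
  m = 11 → c = 1101, weight = 3.
Tally weights:
  weight 0: 1 codewords.
  weight 2: 1 codewords.
  weight 3: 2 codewords.
Minimum distance d = smallest w > 0 with A_w > 0 = 2.
Sanity: Σ A_w = 4 = 2^2 = 4 ✓.


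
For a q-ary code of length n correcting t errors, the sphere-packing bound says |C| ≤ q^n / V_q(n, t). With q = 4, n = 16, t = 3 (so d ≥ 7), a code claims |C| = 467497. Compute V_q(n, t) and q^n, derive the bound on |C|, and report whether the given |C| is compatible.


V_q(n, t) = 16249, q^n = 4294967296, Hamming bound = 264321, |C| = 467497 > bound (violated).

Step 1: Compute V_q(n, t) = Σ_{j=0}^3 C(n, j) (q−1)^j.
  j = 0: C(16,0)·(3)^0 = 1·1 = 1.
  j = 1: C(16,1)·(3)^1 = 16·3 = 48.
  j = 2: C(16,2)·(3)^2 = 120·9 = 1080.
  j = 3: C(16,3)·(3)^3 = 560·27 = 15120.
  V_q(n, t) = 1 + 48 + 1080 + 15120 = 16249.
Step 2: q^n = 4^16 = 4294967296.
Step 3: Hamming bound ⌊q^n / V_q(n,t)⌋ = ⌊4294967296/16249⌋ = 264321.
Step 4: Compare |C| = 467497 to 264321: violated.
The claimed |C| lies above the Hamming bound, so no 4-ary code of length 16 with d ≥ 7 can have 467497 codewords.


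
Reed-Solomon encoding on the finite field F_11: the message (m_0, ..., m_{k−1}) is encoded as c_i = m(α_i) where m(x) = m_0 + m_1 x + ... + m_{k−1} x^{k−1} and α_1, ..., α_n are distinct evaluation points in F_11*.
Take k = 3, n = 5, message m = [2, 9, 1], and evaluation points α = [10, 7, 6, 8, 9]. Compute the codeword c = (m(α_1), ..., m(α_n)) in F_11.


c = [5, 4, 4, 6, 10]

Message polynomial: m(x) = 2 + 9·x + 1·x^2 (mod 11).
For each evaluation point α_i, compute m(α_i) mod 11:
  α_1 = 10: Horner steps 1 → 8 → 5, so m(10) = 5.
  α_2 = 7: Horner steps 1 → 5 → 4, so m(7) = 4.
  α_3 = 6: Horner steps 1 → 4 → 4, so m(6) = 4.
  α_4 = 8: Horner steps 1 → 6 → 6, so m(8) = 6.
  α_5 = 9: Horner steps 1 → 7 → 10, so m(9) = 10.
Codeword c = [5, 4, 4, 6, 10] ∈ F_11^5.


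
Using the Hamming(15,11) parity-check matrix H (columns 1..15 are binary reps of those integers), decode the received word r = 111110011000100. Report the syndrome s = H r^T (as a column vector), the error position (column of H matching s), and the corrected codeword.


s = (1, 1, 0, 1)^T, error position = 13, corrected codeword c = 111110011000000

Compute s = H r^T mod 2 one row at a time:
  s_1 = 1 + 1 + 0 + 0 + 0 + 1 + 0 + 0 = 3 ≡ 1 (mod 2).
  s_2 = 1 + 1 + 0 + 0 + 0 + 1 + 0 + 0 = 3 ≡ 1 (mod 2).
  s_3 = 1 + 1 + 0 + 0 + 0 + 0 + 0 + 0 = 2 ≡ 0 (mod 2).
  s_4 = 1 + 1 + 1 + 0 + 1 + 0 + 1 + 0 = 5 ≡ 1 (mod 2).
s = (1, 1, 0, 1)^T — this equals column 13 of H (binary 1101), so error is at position 13.
Correct: flip bit 13 of r = 111110011000100 to get c = 111110011000000.


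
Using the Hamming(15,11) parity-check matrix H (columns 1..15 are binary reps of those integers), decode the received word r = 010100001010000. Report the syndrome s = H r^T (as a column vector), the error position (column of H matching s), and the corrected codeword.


s = (0, 1, 0, 0)^T, error position = 4, corrected codeword c = 010000001010000

Compute s = H r^T mod 2 one row at a time:
  s_1 = 0 + 1 + 0 + 1 + 0 + 0 + 0 + 0 = 2 ≡ 0 (mod 2).
  s_2 = 1 + 0 + 0 + 0 + 0 + 0 + 0 + 0 = 1 ≡ 1 (mod 2).
  s_3 = 1 + 0 + 0 + 0 + 0 + 1 + 0 + 0 = 2 ≡ 0 (mod 2).
  s_4 = 0 + 0 + 0 + 0 + 1 + 1 + 0 + 0 = 2 ≡ 0 (mod 2).
s = (0, 1, 0, 0)^T — this equals column 4 of H (binary 0100), so error is at position 4.
Correct: flip bit 4 of r = 010100001010000 to get c = 010000001010000.


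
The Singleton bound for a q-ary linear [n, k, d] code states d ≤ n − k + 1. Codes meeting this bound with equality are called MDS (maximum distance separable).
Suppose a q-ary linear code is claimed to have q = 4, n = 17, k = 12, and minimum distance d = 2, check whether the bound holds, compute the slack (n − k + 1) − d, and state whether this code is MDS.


Singleton RHS = n − k + 1 = 6, slack = 4, bound satisfied, not MDS.

Singleton bound: d ≤ n − k + 1.
Here n = 17, k = 12, so n − k + 1 = 6.
Given d = 2, check d ≤ 6: YES.
Slack = (n − k + 1) − d = 4.
The code is NOT MDS (slack = 4 > 0).
Description: the claimed parameters are [17, 12, 2]_4; such a code would be non-MDS.


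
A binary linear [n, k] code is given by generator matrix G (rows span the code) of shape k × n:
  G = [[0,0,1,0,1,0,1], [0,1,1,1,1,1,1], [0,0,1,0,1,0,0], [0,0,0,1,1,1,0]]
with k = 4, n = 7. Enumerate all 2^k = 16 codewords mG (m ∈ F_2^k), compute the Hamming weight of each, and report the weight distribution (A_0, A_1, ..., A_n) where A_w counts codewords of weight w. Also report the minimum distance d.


Weight distribution: A_0 = 1, A_1 = 1, A_2 = 3, A_3 = 6, A_4 = 3, A_5 = 1, A_6 = 1. Minimum distance d = 1.

Enumerate all 2^4 = 16 messages m ∈ F_2^4.
For each, compute codeword c = mG in F_2^7, then tally its weight.
  m = 0000 → c = 0000000, weight = 0.
  m = 1000 → c = 0010101, weight = 3.
  m = 0100 → c = 0111111, weight = 6.
  m = 1100 → c = 0101010, weight = 3.
  m = 0010 → c = 0010100, weight = 2.
  m = 1010 → c = 0000001, weight = 1.
  m = 0110 → c = 0101011, weight = 4.
  m = 1110 → c = 0111110, weight = 5.
  m = 0001 → c = 0001110, weight = 3.
  m = 1001 → c = 0011011, weight = 4.
  m = 0101 → c = 0110001, weight = 3.
  m = 1101 → c = 0100100, weight = 2.
  m = 0011 → c = 0011010, weight = 3.
  m = 1011 → c = 0001111, weight = 4.
  m = 0111 → c = 0100101, weight = 3.
  m = 1111 → c = 0110000, weight = 2.
Tally weights:
  weight 0: 1 codewords.
  weight 1: 1 codewords.
  weight 2: 3 codewords.
  weight 3: 6 codewords.
  weight 4: 3 codewords.
  weight 5: 1 codewords.
  weight 6: 1 codewords.
Minimum distance d = smallest w > 0 with A_w > 0 = 1.
Sanity: Σ A_w = 16 = 2^4 = 16 ✓.


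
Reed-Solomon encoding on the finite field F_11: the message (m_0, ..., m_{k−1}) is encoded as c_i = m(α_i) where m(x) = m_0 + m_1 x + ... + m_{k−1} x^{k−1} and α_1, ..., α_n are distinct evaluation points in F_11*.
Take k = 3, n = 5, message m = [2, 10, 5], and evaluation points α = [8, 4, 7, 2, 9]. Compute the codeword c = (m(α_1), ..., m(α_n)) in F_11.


c = [6, 1, 9, 9, 2]

Message polynomial: m(x) = 2 + 10·x + 5·x^2 (mod 11).
For each evaluation point α_i, compute m(α_i) mod 11:
  α_1 = 8: Horner steps 5 → 6 → 6, so m(8) = 6.
  α_2 = 4: Horner steps 5 → 8 → 1, so m(4) = 1.
  α_3 = 7: Horner steps 5 → 1 → 9, so m(7) = 9.
  α_4 = 2: Horner steps 5 → 9 → 9, so m(2) = 9.
  α_5 = 9: Horner steps 5 → 0 → 2, so m(9) = 2.
Codeword c = [6, 1, 9, 9, 2] ∈ F_11^5.


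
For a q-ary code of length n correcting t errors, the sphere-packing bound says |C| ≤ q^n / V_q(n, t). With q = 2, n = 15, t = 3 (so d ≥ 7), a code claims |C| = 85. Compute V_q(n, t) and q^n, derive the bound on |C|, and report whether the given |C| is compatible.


V_q(n, t) = 576, q^n = 32768, Hamming bound = 56, |C| = 85 > bound (violated).

Step 1: Compute V_q(n, t) = Σ_{j=0}^3 C(n, j) (q−1)^j.
  j = 0: C(15,0)·(1)^0 = 1·1 = 1.
  j = 1: C(15,1)·(1)^1 = 15·1 = 15.
  j = 2: C(15,2)·(1)^2 = 105·1 = 105.
  j = 3: C(15,3)·(1)^3 = 455·1 = 455.
  V_q(n, t) = 1 + 15 + 105 + 455 = 576.
Step 2: q^n = 2^15 = 32768.
Step 3: Hamming bound ⌊q^n / V_q(n,t)⌋ = ⌊32768/576⌋ = 56.
Step 4: Compare |C| = 85 to 56: violated.
The claimed |C| lies above the Hamming bound, so no 2-ary code of length 15 with d ≥ 7 can have 85 codewords.


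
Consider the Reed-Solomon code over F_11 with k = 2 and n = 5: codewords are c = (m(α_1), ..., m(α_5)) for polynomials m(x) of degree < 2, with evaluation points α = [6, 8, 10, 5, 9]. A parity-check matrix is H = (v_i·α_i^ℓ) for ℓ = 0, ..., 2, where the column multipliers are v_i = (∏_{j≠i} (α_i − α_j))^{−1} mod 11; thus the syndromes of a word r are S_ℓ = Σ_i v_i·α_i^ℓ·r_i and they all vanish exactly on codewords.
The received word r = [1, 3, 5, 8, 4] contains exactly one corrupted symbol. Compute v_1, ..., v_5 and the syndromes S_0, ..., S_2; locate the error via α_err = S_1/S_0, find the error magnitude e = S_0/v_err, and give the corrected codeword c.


S = (6, 8, 7), error at position 4, error magnitude e = 8, c = [1, 3, 5, 0, 4].

Step 1: column multipliers v_i = (∏_{j≠i}(α_i − α_j))^{−1} mod 11.
  i = 1 (α = 6): (6−8)(6−10)(6−5)(6−9) = (−2)·(−4)·1·(−3) = −24 ≡ 9, so v_1 = 9^{−1} = 5 (mod 11).
  i = 2 (α = 8): (8−6)(8−10)(8−5)(8−9) = 2·(−2)·3·(−1) = 12 ≡ 1, so v_2 = 1^{−1} = 1 (mod 11).
  i = 3 (α = 10): (10−6)(10−8)(10−5)(10−9) = 4·2·5·1 = 40 ≡ 7, so v_3 = 7^{−1} = 8 (mod 11).
  i = 4 (α = 5): (5−6)(5−8)(5−10)(5−9) = (−1)·(−3)·(−5)·(−4) = 60 ≡ 5, so v_4 = 5^{−1} = 9 (mod 11).
  i = 5 (α = 9): (9−6)(9−8)(9−10)(9−5) = 3·1·(−1)·4 = −12 ≡ 10, so v_5 = 10^{−1} = 10 (mod 11).
  v = [5, 1, 8, 9, 10].
Step 2: syndromes of r = [1, 3, 5, 8, 4] (all sums mod 11).
  S_0 = Σ v_i r_i = 5·1 + 1·3 + 8·5 + 9·8 + 10·4 = 160 ≡ 6.
  S_1 = Σ v_i α_i r_i = 5·6·1 + 1·8·3 + 8·10·5 + 9·5·8 + 10·9·4 = 1174 ≡ 8.
  α_i^2 mod 11 = [3, 9, 1, 3, 4].
  S_2 = Σ v_i α_i^2 r_i = 5·3·1 + 1·9·3 + 8·1·5 + 9·3·8 + 10·4·4 = 458 ≡ 7.
  S = (6, 8, 7) ≠ 0, so r is not a codeword (an error is present).
Step 3: locate the error. For a single error e at position i, S_ℓ = v_i·e·α_i^ℓ, so α_err = S_1/S_0.
  S_0^{−1} = 6^{−1} = 2 (mod 11), so α_err = 8·2 = 16 ≡ 5 = α_4. Error position i = 4.
  Consistency check: S_2/S_1 = 7·7 = 49 ≡ 5 = α_err ✓ (single-error assumption holds).
Step 4: error magnitude e = S_0/v_4 = S_0·∏_{j≠4}(α_4 − α_j) = 6·5 = 30 ≡ 8 (mod 11).
Step 5: correct position 4: c_4 = r_4 − e = 8 − 8 ≡ 0 (mod 11). Hence c = [1, 3, 5, 0, 4].
  Check: interpolating c through the α_i gives m(x) = 6 + 1·x (degree < 2) with m(α_i) = c_i for every i, so c is indeed a codeword.


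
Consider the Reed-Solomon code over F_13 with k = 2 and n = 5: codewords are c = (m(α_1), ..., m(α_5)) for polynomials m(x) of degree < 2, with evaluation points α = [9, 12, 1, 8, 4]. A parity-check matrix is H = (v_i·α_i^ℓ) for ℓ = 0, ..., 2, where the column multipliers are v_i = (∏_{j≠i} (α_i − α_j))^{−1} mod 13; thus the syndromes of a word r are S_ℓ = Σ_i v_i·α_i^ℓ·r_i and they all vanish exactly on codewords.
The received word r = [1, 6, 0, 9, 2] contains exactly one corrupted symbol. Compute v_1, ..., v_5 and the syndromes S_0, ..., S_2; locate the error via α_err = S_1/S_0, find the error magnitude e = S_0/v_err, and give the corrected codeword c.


S = (1, 12, 1), error at position 2, error magnitude e = 3, c = [1, 3, 0, 9, 2].

Step 1: column multipliers v_i = (∏_{j≠i}(α_i − α_j))^{−1} mod 13.
  i = 1 (α = 9): (9−12)(9−1)(9−8)(9−4) = (−3)·8·1·5 = −120 ≡ 10, so v_1 = 10^{−1} = 4 (mod 13).
  i = 2 (α = 12): (12−9)(12−1)(12−8)(12−4) = 3·11·4·8 = 1056 ≡ 3, so v_2 = 3^{−1} = 9 (mod 13).
  i = 3 (α = 1): (1−9)(1−12)(1−8)(1−4) = (−8)·(−11)·(−7)·(−3) = 1848 ≡ 2, so v_3 = 2^{−1} = 7 (mod 13).
  i = 4 (α = 8): (8−9)(8−12)(8−1)(8−4) = (−1)·(−4)·7·4 = 112 ≡ 8, so v_4 = 8^{−1} = 5 (mod 13).
  i = 5 (α = 4): (4−9)(4−12)(4−1)(4−8) = (−5)·(−8)·3·(−4) = −480 ≡ 1, so v_5 = 1^{−1} = 1 (mod 13).
  v = [4, 9, 7, 5, 1].
Step 2: syndromes of r = [1, 6, 0, 9, 2] (all sums mod 13).
  S_0 = Σ v_i r_i = 4·1 + 9·6 + 7·0 + 5·9 + 1·2 = 105 ≡ 1.
  S_1 = Σ v_i α_i r_i = 4·9·1 + 9·12·6 + 7·1·0 + 5·8·9 + 1·4·2 = 1052 ≡ 12.
  α_i^2 mod 13 = [3, 1, 1, 12, 3].
  S_2 = Σ v_i α_i^2 r_i = 4·3·1 + 9·1·6 + 7·1·0 + 5·12·9 + 1·3·2 = 612 ≡ 1.
  S = (1, 12, 1) ≠ 0, so r is not a codeword (an error is present).
Step 3: locate the error. For a single error e at position i, S_ℓ = v_i·e·α_i^ℓ, so α_err = S_1/S_0.
  S_0^{−1} = 1^{−1} = 1 (mod 13), so α_err = 12·1 = 12 ≡ 12 = α_2. Error position i = 2.
  Consistency check: S_2/S_1 = 1·12 = 12 ≡ 12 = α_err ✓ (single-error assumption holds).
Step 4: error magnitude e = S_0/v_2 = S_0·∏_{j≠2}(α_2 − α_j) = 1·3 = 3 ≡ 3 (mod 13).
Step 5: correct position 2: c_2 = r_2 − e = 6 − 3 ≡ 3 (mod 13). Hence c = [1, 3, 0, 9, 2].
  Check: interpolating c through the α_i gives m(x) = 8 + 5·x (degree < 2) with m(α_i) = c_i for every i, so c is indeed a codeword.


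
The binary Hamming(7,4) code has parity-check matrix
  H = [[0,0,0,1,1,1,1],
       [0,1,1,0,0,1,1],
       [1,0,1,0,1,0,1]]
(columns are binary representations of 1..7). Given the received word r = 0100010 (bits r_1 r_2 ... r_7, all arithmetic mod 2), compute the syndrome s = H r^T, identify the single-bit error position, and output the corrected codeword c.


s = (1, 0, 0)^T, error position = 4, corrected codeword c = 0101010

Compute s = H r^T mod 2 one row at a time:
  s_1 = 0 + 0 + 1 + 0 = 1 ≡ 1 (mod 2).
  s_2 = 1 + 0 + 1 + 0 = 2 ≡ 0 (mod 2).
  s_3 = 0 + 0 + 0 + 0 = 0 ≡ 0 (mod 2).
s = (1, 0, 0)^T — this equals column 4 of H (binary 100), so error is at position 4.
Correct: flip bit 4 of r = 0100010 to get c = 0101010.


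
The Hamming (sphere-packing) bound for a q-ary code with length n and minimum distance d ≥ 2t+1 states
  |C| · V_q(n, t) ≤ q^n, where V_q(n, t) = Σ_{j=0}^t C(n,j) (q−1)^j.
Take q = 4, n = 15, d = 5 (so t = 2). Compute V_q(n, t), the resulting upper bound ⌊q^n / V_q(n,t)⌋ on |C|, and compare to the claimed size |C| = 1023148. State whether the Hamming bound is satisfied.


V_q(n, t) = 991, q^n = 1073741824, Hamming bound = 1083493, |C| = 1023148 ≤ bound (satisfied).

Step 1: Compute V_q(n, t) = Σ_{j=0}^2 C(n, j) (q−1)^j.
  j = 0: C(15,0)·(3)^0 = 1·1 = 1.
  j = 1: C(15,1)·(3)^1 = 15·3 = 45.
  j = 2: C(15,2)·(3)^2 = 105·9 = 945.
  V_q(n, t) = 1 + 45 + 945 = 991.
Step 2: q^n = 4^15 = 1073741824.
Step 3: Hamming bound ⌊q^n / V_q(n,t)⌋ = ⌊1073741824/991⌋ = 1083493.
Step 4: Compare |C| = 1023148 to 1083493: satisfied.
The claimed |C| lies below the Hamming bound.


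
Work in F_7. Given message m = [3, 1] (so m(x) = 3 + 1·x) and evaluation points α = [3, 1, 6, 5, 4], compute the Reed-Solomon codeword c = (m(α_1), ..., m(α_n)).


c = [6, 4, 2, 1, 0]

Message polynomial: m(x) = 3 + 1·x (mod 7).
For each evaluation point α_i, compute m(α_i) mod 7:
  α_1 = 3: Horner steps 1 → 6, so m(3) = 6.
  α_2 = 1: Horner steps 1 → 4, so m(1) = 4.
  α_3 = 6: Horner steps 1 → 2, so m(6) = 2.
  α_4 = 5: Horner steps 1 → 1, so m(5) = 1.
  α_5 = 4: Horner steps 1 → 0, so m(4) = 0.
Codeword c = [6, 4, 2, 1, 0] ∈ F_7^5.


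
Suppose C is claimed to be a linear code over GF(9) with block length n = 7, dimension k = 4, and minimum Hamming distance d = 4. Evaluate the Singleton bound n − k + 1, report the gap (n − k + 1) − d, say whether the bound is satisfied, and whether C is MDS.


Singleton RHS = n − k + 1 = 4, slack = 0, bound satisfied, MDS.

Singleton bound: d ≤ n − k + 1.
Here n = 7, k = 4, so n − k + 1 = 4.
Given d = 4, check d ≤ 4: YES.
Slack = (n − k + 1) − d = 0.
The code is MDS (slack = 0).
Description: the claimed parameters are [7, 4, 4]_9; such a code would be MDS (meets Singleton bound).


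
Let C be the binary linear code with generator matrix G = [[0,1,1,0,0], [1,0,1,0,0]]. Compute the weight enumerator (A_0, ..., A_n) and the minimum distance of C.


Weight distribution: A_0 = 1, A_2 = 3. Minimum distance d = 2.

Enumerate all 2^2 = 4 messages m ∈ F_2^2.
For each, compute codeword c = mG in F_2^5, then tally its weight.
  m = 00 → c = 00000, weight = 0.
  m = 10 → c = 01100, weight = 2.
  m = 01 → c = 10100, weight = 2.
  m = 11 → c = 11000, weight = 2.
Tally weights:
  weight 0: 1 codewords.
  weight 2: 3 codewords.
Minimum distance d = smallest w > 0 with A_w > 0 = 2.
Sanity: Σ A_w = 4 = 2^2 = 4 ✓.


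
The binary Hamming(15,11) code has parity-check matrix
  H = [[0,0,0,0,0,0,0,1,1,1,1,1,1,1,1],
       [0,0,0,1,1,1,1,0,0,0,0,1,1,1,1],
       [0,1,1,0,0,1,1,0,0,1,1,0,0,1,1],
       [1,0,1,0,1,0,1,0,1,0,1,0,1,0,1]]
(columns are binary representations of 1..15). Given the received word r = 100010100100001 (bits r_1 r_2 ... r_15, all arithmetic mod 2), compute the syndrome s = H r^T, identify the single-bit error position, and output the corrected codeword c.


s = (0, 1, 1, 0)^T, error position = 6, corrected codeword c = 100011100100001

Compute s = H r^T mod 2 one row at a time:
  s_1 = 0 + 0 + 1 + 0 + 0 + 0 + 0 + 1 = 2 ≡ 0 (mod 2).
  s_2 = 0 + 1 + 0 + 1 + 0 + 0 + 0 + 1 = 3 ≡ 1 (mod 2).
  s_3 = 0 + 0 + 0 + 1 + 1 + 0 + 0 + 1 = 3 ≡ 1 (mod 2).
  s_4 = 1 + 0 + 1 + 1 + 0 + 0 + 0 + 1 = 4 ≡ 0 (mod 2).
s = (0, 1, 1, 0)^T — this equals column 6 of H (binary 0110), so error is at position 6.
Correct: flip bit 6 of r = 100010100100001 to get c = 100011100100001.


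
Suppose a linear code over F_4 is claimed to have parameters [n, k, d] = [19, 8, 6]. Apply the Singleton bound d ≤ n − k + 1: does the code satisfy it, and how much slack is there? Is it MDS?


Singleton RHS = n − k + 1 = 12, slack = 6, bound satisfied, not MDS.

Singleton bound: d ≤ n − k + 1.
Here n = 19, k = 8, so n − k + 1 = 12.
Given d = 6, check d ≤ 12: YES.
Slack = (n − k + 1) − d = 6.
The code is NOT MDS (slack = 6 > 0).
Description: the claimed parameters are [19, 8, 6]_4; such a code would be non-MDS.
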